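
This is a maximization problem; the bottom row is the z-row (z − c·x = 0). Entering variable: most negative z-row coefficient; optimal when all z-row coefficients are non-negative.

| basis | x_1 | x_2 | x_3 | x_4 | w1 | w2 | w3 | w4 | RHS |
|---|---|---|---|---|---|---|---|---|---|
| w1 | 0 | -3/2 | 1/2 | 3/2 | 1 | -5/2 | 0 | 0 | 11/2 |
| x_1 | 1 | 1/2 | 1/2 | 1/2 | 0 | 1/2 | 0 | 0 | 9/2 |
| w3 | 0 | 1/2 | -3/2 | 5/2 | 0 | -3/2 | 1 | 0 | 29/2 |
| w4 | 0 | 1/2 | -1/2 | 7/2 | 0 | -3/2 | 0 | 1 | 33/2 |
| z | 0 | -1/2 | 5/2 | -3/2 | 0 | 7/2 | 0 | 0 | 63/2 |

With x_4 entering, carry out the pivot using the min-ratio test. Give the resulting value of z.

Ratio test on column x_4 — row 1: (11/2)/(3/2) = 11/3; row 2: (9/2)/(1/2) = 9; row 3: (29/2)/(5/2) = 29/5; row 4: (33/2)/(7/2) = 33/7. Minimum is 11/3 at row 1 (w1 leaves); pivot element 3/2.
Pivot on row 1; the z-row RHS becomes 63/2 − (-3/2)·(11/3) = 37.

37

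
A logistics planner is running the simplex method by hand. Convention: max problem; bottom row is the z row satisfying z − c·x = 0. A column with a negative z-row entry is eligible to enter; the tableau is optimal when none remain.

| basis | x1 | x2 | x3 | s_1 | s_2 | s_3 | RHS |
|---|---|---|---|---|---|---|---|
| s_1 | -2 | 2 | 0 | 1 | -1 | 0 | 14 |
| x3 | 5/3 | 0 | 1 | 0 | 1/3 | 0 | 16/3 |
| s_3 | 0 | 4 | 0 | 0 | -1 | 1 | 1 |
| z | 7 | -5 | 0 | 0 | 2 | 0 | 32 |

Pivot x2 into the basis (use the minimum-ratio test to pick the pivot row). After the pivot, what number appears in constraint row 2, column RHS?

Ratio test on column x2 — row 1: 14/2 = 7; row 2: entry 0 ≤ 0; row 3: 1/4 = 1/4. Minimum is 1/4 at row 3 (s_3 leaves); pivot element 4.
Divide row 3 by 4; eliminate column x2 from the other rows.
Row 2 update in column RHS: 16/3 − 0·(1/4) = 16/3.

16/3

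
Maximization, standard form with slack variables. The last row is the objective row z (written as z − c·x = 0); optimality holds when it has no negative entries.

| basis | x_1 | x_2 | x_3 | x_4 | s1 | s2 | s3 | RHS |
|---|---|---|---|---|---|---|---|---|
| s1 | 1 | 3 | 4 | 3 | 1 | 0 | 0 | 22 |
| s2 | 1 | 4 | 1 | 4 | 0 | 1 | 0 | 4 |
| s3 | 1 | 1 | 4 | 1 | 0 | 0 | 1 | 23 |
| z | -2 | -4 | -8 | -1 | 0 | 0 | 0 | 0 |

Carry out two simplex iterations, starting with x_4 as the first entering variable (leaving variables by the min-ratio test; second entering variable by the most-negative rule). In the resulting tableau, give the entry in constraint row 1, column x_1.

Ratio test on column x_4 — row 1: 22/3 = 22/3; row 2: 4/4 = 1; row 3: 23/1 = 23. Minimum is 1 at row 2 (s2 leaves); pivot element 4.
Divide row 2 by 4; eliminate column x_4 from the other rows.
Second iteration: most negative z-row entry is -31/4 in column x_3, so x_3 enters.
Ratio test on column x_3 — row 1: 19/(13/4) = 76/13; row 2: 1/(1/4) = 4; row 3: 22/(15/4) = 88/15. Minimum is 4 at row 2 (x_4 leaves); pivot element 1/4.
Divide row 2 by 1/4; eliminate column x_3 from the other rows.
After both pivots, the entry at constraint row 1, column x_1 is -3.

-3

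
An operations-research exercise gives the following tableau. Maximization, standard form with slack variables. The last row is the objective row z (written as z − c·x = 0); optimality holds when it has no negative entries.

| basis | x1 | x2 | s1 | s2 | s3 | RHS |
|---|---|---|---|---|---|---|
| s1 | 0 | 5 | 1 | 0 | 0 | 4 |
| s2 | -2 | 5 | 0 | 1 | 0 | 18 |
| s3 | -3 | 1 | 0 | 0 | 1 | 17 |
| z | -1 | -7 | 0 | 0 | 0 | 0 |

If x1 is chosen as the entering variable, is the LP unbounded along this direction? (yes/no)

yes

Every constraint-row entry in column x1 is ≤ 0, so increasing x1 is unbounded.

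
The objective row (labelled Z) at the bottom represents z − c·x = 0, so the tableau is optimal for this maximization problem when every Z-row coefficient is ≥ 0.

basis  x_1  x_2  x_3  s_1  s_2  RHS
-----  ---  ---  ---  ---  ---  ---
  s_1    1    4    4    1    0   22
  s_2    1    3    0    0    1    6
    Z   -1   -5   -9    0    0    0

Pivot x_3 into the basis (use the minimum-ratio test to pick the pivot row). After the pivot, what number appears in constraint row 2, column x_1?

Ratio test on column x_3 — row 1: 22/4 = 11/2; row 2: entry 0 ≤ 0. Minimum is 11/2 at row 1 (s_1 leaves); pivot element 4.
Divide row 1 by 4; eliminate column x_3 from the other rows.
Row 2 update in column x_1: 1 − 0·(1/4) = 1.

1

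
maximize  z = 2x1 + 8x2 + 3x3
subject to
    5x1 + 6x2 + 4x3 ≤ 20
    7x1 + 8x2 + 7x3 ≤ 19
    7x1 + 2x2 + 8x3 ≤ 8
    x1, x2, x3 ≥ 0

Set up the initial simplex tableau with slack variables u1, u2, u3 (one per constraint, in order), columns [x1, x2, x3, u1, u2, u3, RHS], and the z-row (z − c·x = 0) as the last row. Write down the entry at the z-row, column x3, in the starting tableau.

The z-row carries the negated objective coefficients: the x3 entry is -3.

-3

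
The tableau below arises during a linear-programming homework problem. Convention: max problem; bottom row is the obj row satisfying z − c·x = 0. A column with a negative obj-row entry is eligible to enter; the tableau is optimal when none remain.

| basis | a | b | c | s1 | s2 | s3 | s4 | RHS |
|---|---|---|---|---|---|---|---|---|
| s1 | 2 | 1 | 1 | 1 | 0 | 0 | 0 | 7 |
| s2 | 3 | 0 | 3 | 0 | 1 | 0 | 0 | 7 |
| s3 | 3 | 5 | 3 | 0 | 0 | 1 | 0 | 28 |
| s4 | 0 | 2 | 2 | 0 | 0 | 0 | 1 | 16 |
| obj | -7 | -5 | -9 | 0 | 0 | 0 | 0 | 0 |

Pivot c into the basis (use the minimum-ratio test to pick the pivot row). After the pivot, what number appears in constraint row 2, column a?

Ratio test on column c — row 1: 7/1 = 7; row 2: 7/3 = 7/3; row 3: 28/3 = 28/3; row 4: 16/2 = 8. Minimum is 7/3 at row 2 (s2 leaves); pivot element 3.
Divide row 2 by 3; eliminate column c from the other rows.
In the new row 2, the a entry is the old entry divided by the pivot: 3/3 = 1.

1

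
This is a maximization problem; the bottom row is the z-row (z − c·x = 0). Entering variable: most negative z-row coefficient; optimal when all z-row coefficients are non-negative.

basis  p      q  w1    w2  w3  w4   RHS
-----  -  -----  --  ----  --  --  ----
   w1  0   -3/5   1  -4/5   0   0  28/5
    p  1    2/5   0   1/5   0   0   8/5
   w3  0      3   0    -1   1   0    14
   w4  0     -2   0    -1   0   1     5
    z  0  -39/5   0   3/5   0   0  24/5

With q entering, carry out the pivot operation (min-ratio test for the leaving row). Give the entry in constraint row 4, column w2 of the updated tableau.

Ratio test on column q — row 1: entry -3/5 ≤ 0; row 2: (8/5)/(2/5) = 4; row 3: 14/3 = 14/3; row 4: entry -2 ≤ 0. Minimum is 4 at row 2 (p leaves); pivot element 2/5.
Divide row 2 by 2/5; eliminate column q from the other rows.
Row 4 update in column w2: -1 − (-2)·(1/2) = 0.

0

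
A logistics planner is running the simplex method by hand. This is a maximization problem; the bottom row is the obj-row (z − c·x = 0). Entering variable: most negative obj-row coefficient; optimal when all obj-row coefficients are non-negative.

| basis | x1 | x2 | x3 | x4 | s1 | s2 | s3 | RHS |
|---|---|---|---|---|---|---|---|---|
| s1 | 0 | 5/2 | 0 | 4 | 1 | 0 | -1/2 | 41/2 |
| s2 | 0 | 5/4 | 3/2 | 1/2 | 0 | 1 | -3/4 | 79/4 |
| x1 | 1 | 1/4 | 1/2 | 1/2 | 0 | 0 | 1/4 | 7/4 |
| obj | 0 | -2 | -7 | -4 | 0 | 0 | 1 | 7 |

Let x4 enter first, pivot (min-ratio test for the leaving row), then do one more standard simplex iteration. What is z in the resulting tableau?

Ratio test on column x4 — row 1: (41/2)/4 = 41/8; row 2: (79/4)/(1/2) = 79/2; row 3: (7/4)/(1/2) = 7/2. Minimum is 7/2 at row 3 (x1 leaves); pivot element 1/2.
Pivot on row 3; the obj-row RHS becomes 7 − (-4)·(7/2) = 21.
Next entering variable (most negative obj-row entry -3): x3.
Ratio test on column x3 — row 1: entry -4 ≤ 0; row 2: 18/1 = 18; row 3: (7/2)/1 = 7/2. Minimum is 7/2 at row 3 (x4 leaves); pivot element 1.
After the second pivot the obj-row RHS is 21 − (-3)·(7/2) = 63/2.

63/2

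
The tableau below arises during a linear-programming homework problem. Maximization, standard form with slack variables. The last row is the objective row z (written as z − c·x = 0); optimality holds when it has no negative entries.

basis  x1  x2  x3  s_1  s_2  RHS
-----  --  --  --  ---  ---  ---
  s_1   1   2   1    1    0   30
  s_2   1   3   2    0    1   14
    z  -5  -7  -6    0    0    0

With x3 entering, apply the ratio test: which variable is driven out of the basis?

Column x3 entries and ratios — s_1: 30/1 = 30; s_2: 14/2 = 7.
Smallest ratio is 7 in the row of s_2, so s_2 leaves.

s_2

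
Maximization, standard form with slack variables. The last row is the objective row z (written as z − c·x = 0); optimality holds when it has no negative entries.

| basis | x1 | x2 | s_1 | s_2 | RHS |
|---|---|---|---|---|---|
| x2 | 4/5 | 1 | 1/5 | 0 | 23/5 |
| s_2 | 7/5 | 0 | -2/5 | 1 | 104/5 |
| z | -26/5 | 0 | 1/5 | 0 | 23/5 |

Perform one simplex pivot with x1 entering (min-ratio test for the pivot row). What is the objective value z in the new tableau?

69/2

Ratio test on column x1 — row 1: (23/5)/(4/5) = 23/4; row 2: (104/5)/(7/5) = 104/7. Minimum is 23/4 at row 1 (x2 leaves); pivot element 4/5.
Pivot on row 1; the z-row RHS becomes 23/5 − (-26/5)·(23/4) = 69/2.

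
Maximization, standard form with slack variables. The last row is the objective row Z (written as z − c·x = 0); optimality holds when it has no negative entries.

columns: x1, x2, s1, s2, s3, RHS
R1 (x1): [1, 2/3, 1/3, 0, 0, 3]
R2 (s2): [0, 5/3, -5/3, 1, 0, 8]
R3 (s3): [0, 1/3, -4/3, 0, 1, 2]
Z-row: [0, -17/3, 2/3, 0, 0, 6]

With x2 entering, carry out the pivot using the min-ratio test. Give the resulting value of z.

Ratio test on column x2 — row 1: 3/(2/3) = 9/2; row 2: 8/(5/3) = 24/5; row 3: 2/(1/3) = 6. Minimum is 9/2 at row 1 (x1 leaves); pivot element 2/3.
Pivot on row 1; the Z-row RHS becomes 6 − (-17/3)·(9/2) = 63/2.

63/2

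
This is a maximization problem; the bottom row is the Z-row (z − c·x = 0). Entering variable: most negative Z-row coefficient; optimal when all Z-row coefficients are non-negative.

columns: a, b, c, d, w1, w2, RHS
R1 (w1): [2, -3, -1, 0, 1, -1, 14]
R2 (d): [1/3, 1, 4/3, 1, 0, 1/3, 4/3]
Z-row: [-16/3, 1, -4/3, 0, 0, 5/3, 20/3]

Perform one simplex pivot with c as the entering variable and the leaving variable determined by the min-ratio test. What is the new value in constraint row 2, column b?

Ratio test on column c — row 1: entry -1 ≤ 0; row 2: (4/3)/(4/3) = 1. Minimum is 1 at row 2 (d leaves); pivot element 4/3.
Divide row 2 by 4/3; eliminate column c from the other rows.
In the new row 2, the b entry is the old entry divided by the pivot: 1/(4/3) = 3/4.

3/4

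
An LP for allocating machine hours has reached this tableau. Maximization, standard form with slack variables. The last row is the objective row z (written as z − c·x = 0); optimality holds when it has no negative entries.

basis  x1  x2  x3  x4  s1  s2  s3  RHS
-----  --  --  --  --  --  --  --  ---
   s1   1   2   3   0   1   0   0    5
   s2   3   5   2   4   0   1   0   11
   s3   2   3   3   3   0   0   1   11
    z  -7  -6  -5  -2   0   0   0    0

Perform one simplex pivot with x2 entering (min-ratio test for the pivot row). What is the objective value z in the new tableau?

Ratio test on column x2 — row 1: 5/2 = 5/2; row 2: 11/5 = 11/5; row 3: 11/3 = 11/3. Minimum is 11/5 at row 2 (s2 leaves); pivot element 5.
Pivot on row 2; the z-row RHS becomes 0 − (-6)·(11/5) = 66/5.

66/5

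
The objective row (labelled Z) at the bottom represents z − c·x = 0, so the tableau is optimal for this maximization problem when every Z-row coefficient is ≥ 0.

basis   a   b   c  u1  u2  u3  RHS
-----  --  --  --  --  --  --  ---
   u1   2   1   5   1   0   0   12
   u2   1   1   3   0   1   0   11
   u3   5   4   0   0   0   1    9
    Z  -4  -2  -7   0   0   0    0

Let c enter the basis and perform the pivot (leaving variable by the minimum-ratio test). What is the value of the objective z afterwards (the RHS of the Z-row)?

Ratio test on column c — row 1: 12/5 = 12/5; row 2: 11/3 = 11/3; row 3: entry 0 ≤ 0. Minimum is 12/5 at row 1 (u1 leaves); pivot element 5.
Pivot on row 1; the Z-row RHS becomes 0 − (-7)·(12/5) = 84/5.

84/5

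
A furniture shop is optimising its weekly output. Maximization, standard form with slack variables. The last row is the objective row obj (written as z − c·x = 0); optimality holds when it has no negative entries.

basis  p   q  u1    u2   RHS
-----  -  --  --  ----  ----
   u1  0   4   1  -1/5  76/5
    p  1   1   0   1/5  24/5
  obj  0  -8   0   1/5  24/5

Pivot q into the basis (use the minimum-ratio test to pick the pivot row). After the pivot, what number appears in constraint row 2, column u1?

-1/4

Ratio test on column q — row 1: (76/5)/4 = 19/5; row 2: (24/5)/1 = 24/5. Minimum is 19/5 at row 1 (u1 leaves); pivot element 4.
Divide row 1 by 4; eliminate column q from the other rows.
Row 2 update in column u1: 0 − 1·(1/4) = -1/4.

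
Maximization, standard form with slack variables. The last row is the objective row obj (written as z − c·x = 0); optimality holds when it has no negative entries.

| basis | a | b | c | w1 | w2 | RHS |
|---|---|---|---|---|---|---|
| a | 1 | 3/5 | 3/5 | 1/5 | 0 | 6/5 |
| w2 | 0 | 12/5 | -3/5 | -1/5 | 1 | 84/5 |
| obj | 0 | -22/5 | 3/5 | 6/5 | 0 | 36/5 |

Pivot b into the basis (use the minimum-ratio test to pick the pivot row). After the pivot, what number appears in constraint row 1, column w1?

Ratio test on column b — row 1: (6/5)/(3/5) = 2; row 2: (84/5)/(12/5) = 7. Minimum is 2 at row 1 (a leaves); pivot element 3/5.
Divide row 1 by 3/5; eliminate column b from the other rows.
In the new row 1, the w1 entry is the old entry divided by the pivot: (1/5)/(3/5) = 1/3.

1/3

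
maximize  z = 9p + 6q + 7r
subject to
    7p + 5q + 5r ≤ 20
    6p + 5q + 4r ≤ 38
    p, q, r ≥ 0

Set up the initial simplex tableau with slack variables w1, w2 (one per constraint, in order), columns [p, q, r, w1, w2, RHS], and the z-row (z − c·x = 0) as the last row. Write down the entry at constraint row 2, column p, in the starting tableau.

6

Constraint 2 has coefficient 6 on p.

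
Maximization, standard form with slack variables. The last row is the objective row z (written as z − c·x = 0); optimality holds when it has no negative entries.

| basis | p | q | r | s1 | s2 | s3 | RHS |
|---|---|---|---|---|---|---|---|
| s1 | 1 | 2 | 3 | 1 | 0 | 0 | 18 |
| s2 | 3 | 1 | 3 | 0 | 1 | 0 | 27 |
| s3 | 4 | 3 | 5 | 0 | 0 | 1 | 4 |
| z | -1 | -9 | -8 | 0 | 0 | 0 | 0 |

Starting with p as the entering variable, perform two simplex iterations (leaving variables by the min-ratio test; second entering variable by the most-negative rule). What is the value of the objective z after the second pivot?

Ratio test on column p — row 1: 18/1 = 18; row 2: 27/3 = 9; row 3: 4/4 = 1. Minimum is 1 at row 3 (s3 leaves); pivot element 4.
Pivot on row 3; the z-row RHS becomes 0 − (-1)·1 = 1.
Next entering variable (most negative z-row entry -33/4): q.
Ratio test on column q — row 1: 17/(5/4) = 68/5; row 2: entry -5/4 ≤ 0; row 3: 1/(3/4) = 4/3. Minimum is 4/3 at row 3 (p leaves); pivot element 3/4.
After the second pivot the z-row RHS is 1 − (-33/4)·(4/3) = 12.

12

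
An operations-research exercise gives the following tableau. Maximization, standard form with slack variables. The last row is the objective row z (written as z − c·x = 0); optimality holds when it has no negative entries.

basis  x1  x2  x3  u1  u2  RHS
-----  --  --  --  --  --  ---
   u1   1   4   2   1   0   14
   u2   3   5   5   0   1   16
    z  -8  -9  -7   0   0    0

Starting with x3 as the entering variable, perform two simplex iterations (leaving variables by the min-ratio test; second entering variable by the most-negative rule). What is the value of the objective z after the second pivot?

Ratio test on column x3 — row 1: 14/2 = 7; row 2: 16/5 = 16/5. Minimum is 16/5 at row 2 (u2 leaves); pivot element 5.
Pivot on row 2; the z-row RHS becomes 0 − (-7)·(16/5) = 112/5.
Next entering variable (most negative z-row entry -19/5): x1.
Ratio test on column x1 — row 1: entry -1/5 ≤ 0; row 2: (16/5)/(3/5) = 16/3. Minimum is 16/3 at row 2 (x3 leaves); pivot element 3/5.
After the second pivot the z-row RHS is 112/5 − (-19/5)·(16/3) = 128/3.

128/3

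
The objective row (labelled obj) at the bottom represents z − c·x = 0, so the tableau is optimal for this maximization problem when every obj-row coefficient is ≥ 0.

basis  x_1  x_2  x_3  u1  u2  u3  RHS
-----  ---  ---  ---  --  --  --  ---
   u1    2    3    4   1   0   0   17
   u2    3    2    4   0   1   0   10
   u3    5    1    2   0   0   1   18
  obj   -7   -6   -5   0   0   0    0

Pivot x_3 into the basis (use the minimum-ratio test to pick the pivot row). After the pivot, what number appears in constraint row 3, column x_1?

7/2

Ratio test on column x_3 — row 1: 17/4 = 17/4; row 2: 10/4 = 5/2; row 3: 18/2 = 9. Minimum is 5/2 at row 2 (u2 leaves); pivot element 4.
Divide row 2 by 4; eliminate column x_3 from the other rows.
Row 3 update in column x_1: 5 − 2·(3/4) = 7/2.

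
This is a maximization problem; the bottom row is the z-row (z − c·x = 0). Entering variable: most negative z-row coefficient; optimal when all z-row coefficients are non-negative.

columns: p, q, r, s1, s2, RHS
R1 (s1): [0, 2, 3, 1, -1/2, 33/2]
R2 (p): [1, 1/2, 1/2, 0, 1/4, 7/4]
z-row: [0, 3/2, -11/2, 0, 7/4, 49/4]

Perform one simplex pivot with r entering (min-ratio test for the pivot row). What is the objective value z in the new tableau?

63/2

Ratio test on column r — row 1: (33/2)/3 = 11/2; row 2: (7/4)/(1/2) = 7/2. Minimum is 7/2 at row 2 (p leaves); pivot element 1/2.
Pivot on row 2; the z-row RHS becomes 49/4 − (-11/2)·(7/2) = 63/2.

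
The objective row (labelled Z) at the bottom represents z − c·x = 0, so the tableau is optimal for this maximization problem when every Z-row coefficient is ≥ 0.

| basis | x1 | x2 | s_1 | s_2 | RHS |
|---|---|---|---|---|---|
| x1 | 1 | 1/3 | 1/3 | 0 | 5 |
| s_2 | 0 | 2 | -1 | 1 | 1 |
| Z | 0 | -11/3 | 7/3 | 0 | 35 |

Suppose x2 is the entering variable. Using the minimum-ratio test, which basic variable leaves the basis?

s_2

Column x2 entries and ratios — x1: 5/(1/3) = 15; s_2: 1/2 = 1/2.
Smallest ratio is 1/2 in the row of s_2, so s_2 leaves.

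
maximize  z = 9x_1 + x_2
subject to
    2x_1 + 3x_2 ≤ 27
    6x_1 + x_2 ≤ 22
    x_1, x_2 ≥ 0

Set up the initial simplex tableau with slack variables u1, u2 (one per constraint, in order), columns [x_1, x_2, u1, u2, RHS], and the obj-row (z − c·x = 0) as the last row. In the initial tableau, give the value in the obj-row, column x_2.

The obj-row carries the negated objective coefficients: the x_2 entry is -1.

-1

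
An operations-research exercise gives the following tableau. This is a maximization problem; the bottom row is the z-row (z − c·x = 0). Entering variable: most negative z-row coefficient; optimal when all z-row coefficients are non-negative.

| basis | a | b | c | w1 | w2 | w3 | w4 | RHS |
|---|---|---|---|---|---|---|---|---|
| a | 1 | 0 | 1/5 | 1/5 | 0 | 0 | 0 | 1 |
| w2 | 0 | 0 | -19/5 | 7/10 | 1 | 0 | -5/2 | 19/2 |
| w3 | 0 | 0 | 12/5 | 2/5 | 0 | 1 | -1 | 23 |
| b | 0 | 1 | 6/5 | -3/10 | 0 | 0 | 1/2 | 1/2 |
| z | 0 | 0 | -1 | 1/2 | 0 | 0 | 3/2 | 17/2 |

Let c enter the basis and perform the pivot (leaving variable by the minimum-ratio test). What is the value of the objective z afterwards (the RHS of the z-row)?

107/12

Ratio test on column c — row 1: 1/(1/5) = 5; row 2: entry -19/5 ≤ 0; row 3: 23/(12/5) = 115/12; row 4: (1/2)/(6/5) = 5/12. Minimum is 5/12 at row 4 (b leaves); pivot element 6/5.
Pivot on row 4; the z-row RHS becomes 17/2 − (-1)·(5/12) = 107/12.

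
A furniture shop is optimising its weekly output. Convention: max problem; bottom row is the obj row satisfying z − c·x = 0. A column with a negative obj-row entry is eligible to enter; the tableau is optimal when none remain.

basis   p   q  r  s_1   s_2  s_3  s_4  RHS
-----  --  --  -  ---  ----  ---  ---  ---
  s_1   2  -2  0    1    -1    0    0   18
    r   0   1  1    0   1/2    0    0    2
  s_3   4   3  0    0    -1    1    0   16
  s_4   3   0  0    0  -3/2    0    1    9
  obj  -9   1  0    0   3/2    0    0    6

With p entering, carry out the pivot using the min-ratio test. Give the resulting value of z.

Ratio test on column p — row 1: 18/2 = 9; row 2: entry 0 ≤ 0; row 3: 16/4 = 4; row 4: 9/3 = 3. Minimum is 3 at row 4 (s_4 leaves); pivot element 3.
Pivot on row 4; the obj-row RHS becomes 6 − (-9)·3 = 33.

33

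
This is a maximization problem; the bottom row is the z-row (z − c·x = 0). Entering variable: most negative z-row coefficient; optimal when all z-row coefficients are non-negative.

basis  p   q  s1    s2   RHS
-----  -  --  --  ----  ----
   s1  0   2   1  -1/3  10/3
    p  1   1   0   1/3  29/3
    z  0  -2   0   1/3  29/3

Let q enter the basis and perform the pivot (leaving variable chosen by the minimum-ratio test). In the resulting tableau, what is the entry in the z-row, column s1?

1

Ratio test on column q — row 1: (10/3)/2 = 5/3; row 2: (29/3)/1 = 29/3. Minimum is 5/3 at row 1 (s1 leaves); pivot element 2.
Divide row 1 by 2; eliminate column q from the other rows.
z-row update in column s1: 0 − (-2)·(1/2) = 1.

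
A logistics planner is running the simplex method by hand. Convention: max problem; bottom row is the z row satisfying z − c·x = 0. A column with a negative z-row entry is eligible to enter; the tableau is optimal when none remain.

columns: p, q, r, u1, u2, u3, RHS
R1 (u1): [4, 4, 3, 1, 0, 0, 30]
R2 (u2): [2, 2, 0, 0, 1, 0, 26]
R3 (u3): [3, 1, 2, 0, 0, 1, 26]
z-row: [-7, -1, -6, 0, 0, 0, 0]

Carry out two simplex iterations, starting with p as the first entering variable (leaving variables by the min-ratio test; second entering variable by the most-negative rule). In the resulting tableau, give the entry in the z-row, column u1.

2

Ratio test on column p — row 1: 30/4 = 15/2; row 2: 26/2 = 13; row 3: 26/3 = 26/3. Minimum is 15/2 at row 1 (u1 leaves); pivot element 4.
Divide row 1 by 4; eliminate column p from the other rows.
Second iteration: most negative z-row entry is -3/4 in column r, so r enters.
Ratio test on column r — row 1: (15/2)/(3/4) = 10; row 2: entry -3/2 ≤ 0; row 3: entry -1/4 ≤ 0. Minimum is 10 at row 1 (p leaves); pivot element 3/4.
Divide row 1 by 3/4; eliminate column r from the other rows.
After both pivots, the entry at the z-row, column u1 is 2.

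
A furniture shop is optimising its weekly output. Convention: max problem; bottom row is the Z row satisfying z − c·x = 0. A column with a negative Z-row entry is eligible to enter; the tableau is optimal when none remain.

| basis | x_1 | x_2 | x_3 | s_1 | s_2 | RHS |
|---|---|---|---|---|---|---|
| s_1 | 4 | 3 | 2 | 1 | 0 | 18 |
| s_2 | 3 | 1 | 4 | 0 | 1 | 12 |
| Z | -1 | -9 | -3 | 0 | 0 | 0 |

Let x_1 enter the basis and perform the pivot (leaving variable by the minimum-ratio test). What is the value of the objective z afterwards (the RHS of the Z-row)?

Ratio test on column x_1 — row 1: 18/4 = 9/2; row 2: 12/3 = 4. Minimum is 4 at row 2 (s_2 leaves); pivot element 3.
Pivot on row 2; the Z-row RHS becomes 0 − (-1)·4 = 4.

4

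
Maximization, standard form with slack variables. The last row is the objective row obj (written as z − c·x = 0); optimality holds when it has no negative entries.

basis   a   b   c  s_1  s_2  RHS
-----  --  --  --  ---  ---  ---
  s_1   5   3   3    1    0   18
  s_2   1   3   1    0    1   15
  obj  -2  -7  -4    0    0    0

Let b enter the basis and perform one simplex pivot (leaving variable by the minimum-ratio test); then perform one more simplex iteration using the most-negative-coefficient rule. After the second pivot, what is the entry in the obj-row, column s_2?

Ratio test on column b — row 1: 18/3 = 6; row 2: 15/3 = 5. Minimum is 5 at row 2 (s_2 leaves); pivot element 3.
Divide row 2 by 3; eliminate column b from the other rows.
Second iteration: most negative obj-row entry is -5/3 in column c, so c enters.
Ratio test on column c — row 1: 3/2 = 3/2; row 2: 5/(1/3) = 15. Minimum is 3/2 at row 1 (s_1 leaves); pivot element 2.
Divide row 1 by 2; eliminate column c from the other rows.
After both pivots, the entry at the obj-row, column s_2 is 3/2.

3/2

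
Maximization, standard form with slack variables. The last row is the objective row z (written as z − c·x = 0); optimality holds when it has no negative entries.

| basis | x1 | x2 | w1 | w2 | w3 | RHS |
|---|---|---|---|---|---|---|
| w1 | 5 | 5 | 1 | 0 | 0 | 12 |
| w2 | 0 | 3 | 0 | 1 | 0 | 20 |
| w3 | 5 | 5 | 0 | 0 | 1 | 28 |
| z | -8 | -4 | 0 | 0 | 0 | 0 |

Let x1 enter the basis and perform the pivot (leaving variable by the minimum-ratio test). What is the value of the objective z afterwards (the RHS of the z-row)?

96/5

Ratio test on column x1 — row 1: 12/5 = 12/5; row 2: entry 0 ≤ 0; row 3: 28/5 = 28/5. Minimum is 12/5 at row 1 (w1 leaves); pivot element 5.
Pivot on row 1; the z-row RHS becomes 0 − (-8)·(12/5) = 96/5.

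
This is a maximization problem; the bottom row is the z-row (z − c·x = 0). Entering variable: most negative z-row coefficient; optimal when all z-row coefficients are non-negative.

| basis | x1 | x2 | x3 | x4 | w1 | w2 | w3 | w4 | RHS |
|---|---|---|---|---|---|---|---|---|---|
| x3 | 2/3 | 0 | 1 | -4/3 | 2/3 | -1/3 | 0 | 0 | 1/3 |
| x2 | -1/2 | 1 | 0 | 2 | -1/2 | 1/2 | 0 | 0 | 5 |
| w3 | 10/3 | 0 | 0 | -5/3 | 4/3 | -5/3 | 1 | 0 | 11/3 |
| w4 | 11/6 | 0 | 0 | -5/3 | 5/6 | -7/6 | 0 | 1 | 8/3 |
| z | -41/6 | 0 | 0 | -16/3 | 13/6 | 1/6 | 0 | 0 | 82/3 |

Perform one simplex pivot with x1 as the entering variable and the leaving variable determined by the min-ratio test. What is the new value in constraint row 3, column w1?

-2

Ratio test on column x1 — row 1: (1/3)/(2/3) = 1/2; row 2: entry -1/2 ≤ 0; row 3: (11/3)/(10/3) = 11/10; row 4: (8/3)/(11/6) = 16/11. Minimum is 1/2 at row 1 (x3 leaves); pivot element 2/3.
Divide row 1 by 2/3; eliminate column x1 from the other rows.
Row 3 update in column w1: 4/3 − (10/3)·1 = -2.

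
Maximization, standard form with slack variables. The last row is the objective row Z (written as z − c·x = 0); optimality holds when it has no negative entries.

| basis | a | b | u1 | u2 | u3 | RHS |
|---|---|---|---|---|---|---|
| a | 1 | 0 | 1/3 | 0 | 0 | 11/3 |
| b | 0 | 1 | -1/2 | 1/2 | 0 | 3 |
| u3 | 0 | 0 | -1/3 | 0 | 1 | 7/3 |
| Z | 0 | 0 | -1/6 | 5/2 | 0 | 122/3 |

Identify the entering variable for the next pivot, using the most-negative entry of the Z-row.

Negative Z-row entries: u1: -1/6.
The most negative is -1/6 in column u1, so u1 enters.

u1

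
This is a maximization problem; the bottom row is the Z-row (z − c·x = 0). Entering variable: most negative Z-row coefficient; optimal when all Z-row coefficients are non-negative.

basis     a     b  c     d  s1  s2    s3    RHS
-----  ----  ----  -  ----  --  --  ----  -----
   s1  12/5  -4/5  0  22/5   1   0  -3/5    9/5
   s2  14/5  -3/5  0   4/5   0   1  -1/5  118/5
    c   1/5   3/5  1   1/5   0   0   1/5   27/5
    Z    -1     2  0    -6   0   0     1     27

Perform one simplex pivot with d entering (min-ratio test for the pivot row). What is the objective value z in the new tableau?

324/11

Ratio test on column d — row 1: (9/5)/(22/5) = 9/22; row 2: (118/5)/(4/5) = 59/2; row 3: (27/5)/(1/5) = 27. Minimum is 9/22 at row 1 (s1 leaves); pivot element 22/5.
Pivot on row 1; the Z-row RHS becomes 27 − (-6)·(9/22) = 324/11.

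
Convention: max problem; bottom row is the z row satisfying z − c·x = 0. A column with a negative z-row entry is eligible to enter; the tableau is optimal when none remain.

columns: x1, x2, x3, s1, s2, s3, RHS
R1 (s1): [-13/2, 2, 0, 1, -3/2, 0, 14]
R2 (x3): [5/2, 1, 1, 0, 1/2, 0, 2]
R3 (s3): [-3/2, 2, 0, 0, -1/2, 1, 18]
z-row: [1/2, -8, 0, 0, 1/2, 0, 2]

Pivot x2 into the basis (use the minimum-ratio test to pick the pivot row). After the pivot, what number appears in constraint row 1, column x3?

Ratio test on column x2 — row 1: 14/2 = 7; row 2: 2/1 = 2; row 3: 18/2 = 9. Minimum is 2 at row 2 (x3 leaves); pivot element 1.
Divide row 2 by 1; eliminate column x2 from the other rows.
Row 1 update in column x3: 0 − 2·1 = -2.

-2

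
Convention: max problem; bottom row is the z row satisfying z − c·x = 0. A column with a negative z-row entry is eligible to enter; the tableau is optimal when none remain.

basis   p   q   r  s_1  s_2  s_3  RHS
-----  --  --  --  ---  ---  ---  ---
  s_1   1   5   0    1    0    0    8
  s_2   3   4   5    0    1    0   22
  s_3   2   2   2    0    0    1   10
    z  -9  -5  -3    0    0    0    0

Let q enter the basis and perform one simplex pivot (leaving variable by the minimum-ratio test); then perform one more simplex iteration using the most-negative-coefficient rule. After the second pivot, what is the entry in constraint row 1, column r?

-1/4

Ratio test on column q — row 1: 8/5 = 8/5; row 2: 22/4 = 11/2; row 3: 10/2 = 5. Minimum is 8/5 at row 1 (s_1 leaves); pivot element 5.
Divide row 1 by 5; eliminate column q from the other rows.
Second iteration: most negative z-row entry is -8 in column p, so p enters.
Ratio test on column p — row 1: (8/5)/(1/5) = 8; row 2: (78/5)/(11/5) = 78/11; row 3: (34/5)/(8/5) = 17/4. Minimum is 17/4 at row 3 (s_3 leaves); pivot element 8/5.
Divide row 3 by 8/5; eliminate column p from the other rows.
After both pivots, the entry at constraint row 1, column r is -1/4.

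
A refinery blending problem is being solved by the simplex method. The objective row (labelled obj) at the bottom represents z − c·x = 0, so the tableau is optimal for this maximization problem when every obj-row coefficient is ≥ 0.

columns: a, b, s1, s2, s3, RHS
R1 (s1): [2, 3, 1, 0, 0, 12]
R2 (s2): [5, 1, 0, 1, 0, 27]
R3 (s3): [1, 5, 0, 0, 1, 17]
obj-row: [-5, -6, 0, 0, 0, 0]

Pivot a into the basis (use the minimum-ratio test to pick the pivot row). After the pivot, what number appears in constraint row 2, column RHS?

Ratio test on column a — row 1: 12/2 = 6; row 2: 27/5 = 27/5; row 3: 17/1 = 17. Minimum is 27/5 at row 2 (s2 leaves); pivot element 5.
Divide row 2 by 5; eliminate column a from the other rows.
In the new row 2, the RHS entry is the old entry divided by the pivot: 27/5 = 27/5.

27/5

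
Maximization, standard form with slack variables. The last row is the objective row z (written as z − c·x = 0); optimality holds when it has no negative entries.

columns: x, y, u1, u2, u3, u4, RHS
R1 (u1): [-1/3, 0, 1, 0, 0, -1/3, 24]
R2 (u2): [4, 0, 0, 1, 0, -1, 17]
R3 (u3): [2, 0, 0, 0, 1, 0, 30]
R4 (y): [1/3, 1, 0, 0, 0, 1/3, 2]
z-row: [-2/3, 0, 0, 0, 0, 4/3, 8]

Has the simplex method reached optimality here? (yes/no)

no

The z-row has a negative entry -2/3 in column x, so it is not optimal.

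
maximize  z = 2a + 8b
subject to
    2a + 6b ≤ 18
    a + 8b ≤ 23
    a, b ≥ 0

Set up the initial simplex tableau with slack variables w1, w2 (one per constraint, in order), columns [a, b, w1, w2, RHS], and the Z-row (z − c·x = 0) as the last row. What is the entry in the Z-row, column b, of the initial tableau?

The Z-row carries the negated objective coefficients: the b entry is -8.

-8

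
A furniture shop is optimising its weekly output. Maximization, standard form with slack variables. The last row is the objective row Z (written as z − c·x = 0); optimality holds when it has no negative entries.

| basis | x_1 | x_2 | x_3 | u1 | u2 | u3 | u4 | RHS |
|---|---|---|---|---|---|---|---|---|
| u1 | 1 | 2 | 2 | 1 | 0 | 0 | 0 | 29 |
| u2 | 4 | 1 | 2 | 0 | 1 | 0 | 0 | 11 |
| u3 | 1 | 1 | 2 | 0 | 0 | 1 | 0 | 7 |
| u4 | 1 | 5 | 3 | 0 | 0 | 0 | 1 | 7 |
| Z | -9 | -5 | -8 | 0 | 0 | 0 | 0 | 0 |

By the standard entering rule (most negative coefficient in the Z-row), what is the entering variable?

x_1

Negative Z-row entries: x_1: -9, x_2: -5, x_3: -8.
The most negative is -9 in column x_1, so x_1 enters.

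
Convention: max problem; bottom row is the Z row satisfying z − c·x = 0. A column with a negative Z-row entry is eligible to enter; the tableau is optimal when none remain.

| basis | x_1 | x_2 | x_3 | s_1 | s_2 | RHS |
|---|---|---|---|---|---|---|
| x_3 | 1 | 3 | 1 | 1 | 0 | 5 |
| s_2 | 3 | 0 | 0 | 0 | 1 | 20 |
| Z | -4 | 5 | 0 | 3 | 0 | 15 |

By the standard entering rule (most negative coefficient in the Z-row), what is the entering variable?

x_1

Negative Z-row entries: x_1: -4.
The most negative is -4 in column x_1, so x_1 enters.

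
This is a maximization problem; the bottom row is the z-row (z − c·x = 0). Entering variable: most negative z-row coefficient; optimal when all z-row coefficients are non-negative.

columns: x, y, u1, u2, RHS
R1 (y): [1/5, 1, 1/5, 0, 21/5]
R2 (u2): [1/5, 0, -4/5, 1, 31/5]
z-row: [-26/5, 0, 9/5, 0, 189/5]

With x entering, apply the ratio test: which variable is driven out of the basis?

y

Column x entries and ratios — y: (21/5)/(1/5) = 21; u2: (31/5)/(1/5) = 31.
Smallest ratio is 21 in the row of y, so y leaves.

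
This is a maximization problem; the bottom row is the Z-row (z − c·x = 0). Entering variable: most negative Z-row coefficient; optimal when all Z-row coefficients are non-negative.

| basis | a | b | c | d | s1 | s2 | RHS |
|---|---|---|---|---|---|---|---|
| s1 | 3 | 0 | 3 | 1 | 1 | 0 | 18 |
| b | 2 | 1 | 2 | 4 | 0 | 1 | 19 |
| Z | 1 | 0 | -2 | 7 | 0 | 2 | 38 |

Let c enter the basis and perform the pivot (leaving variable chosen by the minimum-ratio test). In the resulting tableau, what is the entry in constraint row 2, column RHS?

7

Ratio test on column c — row 1: 18/3 = 6; row 2: 19/2 = 19/2. Minimum is 6 at row 1 (s1 leaves); pivot element 3.
Divide row 1 by 3; eliminate column c from the other rows.
Row 2 update in column RHS: 19 − 2·6 = 7.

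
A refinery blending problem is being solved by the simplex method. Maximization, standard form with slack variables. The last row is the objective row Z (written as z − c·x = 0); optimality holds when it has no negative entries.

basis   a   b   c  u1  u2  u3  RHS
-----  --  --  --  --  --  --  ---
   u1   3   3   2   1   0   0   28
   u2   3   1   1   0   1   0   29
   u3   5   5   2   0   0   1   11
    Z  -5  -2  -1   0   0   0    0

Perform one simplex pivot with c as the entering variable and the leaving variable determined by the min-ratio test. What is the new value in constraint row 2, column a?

1/2

Ratio test on column c — row 1: 28/2 = 14; row 2: 29/1 = 29; row 3: 11/2 = 11/2. Minimum is 11/2 at row 3 (u3 leaves); pivot element 2.
Divide row 3 by 2; eliminate column c from the other rows.
Row 2 update in column a: 3 − 1·(5/2) = 1/2.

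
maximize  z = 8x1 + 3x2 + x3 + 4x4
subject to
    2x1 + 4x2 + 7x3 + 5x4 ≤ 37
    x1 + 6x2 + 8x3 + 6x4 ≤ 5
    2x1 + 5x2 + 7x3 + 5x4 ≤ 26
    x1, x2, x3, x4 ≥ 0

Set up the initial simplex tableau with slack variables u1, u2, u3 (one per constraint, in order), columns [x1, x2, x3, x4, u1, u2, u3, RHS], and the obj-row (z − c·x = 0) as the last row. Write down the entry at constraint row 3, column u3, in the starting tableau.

1

Slack u3 belongs to constraint 3; its column is the unit vector e_3, so the entry in row 3 is 1.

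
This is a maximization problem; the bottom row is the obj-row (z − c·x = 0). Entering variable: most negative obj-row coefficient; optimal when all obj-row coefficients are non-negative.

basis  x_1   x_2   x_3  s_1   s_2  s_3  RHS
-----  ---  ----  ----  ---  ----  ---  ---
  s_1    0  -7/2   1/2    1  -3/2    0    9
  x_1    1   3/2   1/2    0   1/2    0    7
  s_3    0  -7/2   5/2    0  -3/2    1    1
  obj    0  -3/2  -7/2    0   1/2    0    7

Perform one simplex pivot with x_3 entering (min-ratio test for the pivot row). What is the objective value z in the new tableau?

Ratio test on column x_3 — row 1: 9/(1/2) = 18; row 2: 7/(1/2) = 14; row 3: 1/(5/2) = 2/5. Minimum is 2/5 at row 3 (s_3 leaves); pivot element 5/2.
Pivot on row 3; the obj-row RHS becomes 7 − (-7/2)·(2/5) = 42/5.

42/5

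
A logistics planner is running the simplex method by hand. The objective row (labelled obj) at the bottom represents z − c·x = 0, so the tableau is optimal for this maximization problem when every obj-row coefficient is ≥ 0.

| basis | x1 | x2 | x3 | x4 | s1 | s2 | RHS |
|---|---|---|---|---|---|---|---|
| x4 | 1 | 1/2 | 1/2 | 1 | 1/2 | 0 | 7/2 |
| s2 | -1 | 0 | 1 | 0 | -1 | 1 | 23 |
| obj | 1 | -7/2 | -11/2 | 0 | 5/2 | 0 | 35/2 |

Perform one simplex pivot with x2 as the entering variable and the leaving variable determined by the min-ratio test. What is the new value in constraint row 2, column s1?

Ratio test on column x2 — row 1: (7/2)/(1/2) = 7; row 2: entry 0 ≤ 0. Minimum is 7 at row 1 (x4 leaves); pivot element 1/2.
Divide row 1 by 1/2; eliminate column x2 from the other rows.
Row 2 update in column s1: -1 − 0·1 = -1.

-1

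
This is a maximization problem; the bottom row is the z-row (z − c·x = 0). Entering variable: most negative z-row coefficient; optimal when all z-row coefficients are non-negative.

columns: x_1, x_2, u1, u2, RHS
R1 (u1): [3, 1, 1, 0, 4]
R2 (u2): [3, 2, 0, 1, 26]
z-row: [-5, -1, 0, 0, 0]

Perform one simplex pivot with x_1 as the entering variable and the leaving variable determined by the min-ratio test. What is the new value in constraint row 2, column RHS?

22

Ratio test on column x_1 — row 1: 4/3 = 4/3; row 2: 26/3 = 26/3. Minimum is 4/3 at row 1 (u1 leaves); pivot element 3.
Divide row 1 by 3; eliminate column x_1 from the other rows.
Row 2 update in column RHS: 26 − 3·(4/3) = 22.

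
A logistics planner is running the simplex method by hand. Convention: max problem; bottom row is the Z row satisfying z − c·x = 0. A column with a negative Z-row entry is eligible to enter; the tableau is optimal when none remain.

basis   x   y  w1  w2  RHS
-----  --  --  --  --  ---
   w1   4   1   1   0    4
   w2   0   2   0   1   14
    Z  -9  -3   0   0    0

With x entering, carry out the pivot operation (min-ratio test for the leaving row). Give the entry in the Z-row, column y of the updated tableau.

-3/4

Ratio test on column x — row 1: 4/4 = 1; row 2: entry 0 ≤ 0. Minimum is 1 at row 1 (w1 leaves); pivot element 4.
Divide row 1 by 4; eliminate column x from the other rows.
Z-row update in column y: -3 − (-9)·(1/4) = -3/4.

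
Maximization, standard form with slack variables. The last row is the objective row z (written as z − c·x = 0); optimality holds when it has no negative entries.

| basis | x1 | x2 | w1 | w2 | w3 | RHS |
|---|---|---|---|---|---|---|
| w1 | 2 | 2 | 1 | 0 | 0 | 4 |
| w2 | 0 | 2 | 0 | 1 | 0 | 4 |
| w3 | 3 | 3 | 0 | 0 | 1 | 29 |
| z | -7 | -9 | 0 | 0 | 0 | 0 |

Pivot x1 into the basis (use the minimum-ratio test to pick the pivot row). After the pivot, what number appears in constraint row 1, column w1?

Ratio test on column x1 — row 1: 4/2 = 2; row 2: entry 0 ≤ 0; row 3: 29/3 = 29/3. Minimum is 2 at row 1 (w1 leaves); pivot element 2.
Divide row 1 by 2; eliminate column x1 from the other rows.
In the new row 1, the w1 entry is the old entry divided by the pivot: 1/2 = 1/2.

1/2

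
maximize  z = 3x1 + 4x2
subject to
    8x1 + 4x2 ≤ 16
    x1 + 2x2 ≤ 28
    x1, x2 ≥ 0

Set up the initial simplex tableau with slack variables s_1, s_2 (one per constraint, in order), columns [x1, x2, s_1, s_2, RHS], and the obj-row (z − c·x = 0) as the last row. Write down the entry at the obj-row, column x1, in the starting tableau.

The obj-row carries the negated objective coefficients: the x1 entry is -3.

-3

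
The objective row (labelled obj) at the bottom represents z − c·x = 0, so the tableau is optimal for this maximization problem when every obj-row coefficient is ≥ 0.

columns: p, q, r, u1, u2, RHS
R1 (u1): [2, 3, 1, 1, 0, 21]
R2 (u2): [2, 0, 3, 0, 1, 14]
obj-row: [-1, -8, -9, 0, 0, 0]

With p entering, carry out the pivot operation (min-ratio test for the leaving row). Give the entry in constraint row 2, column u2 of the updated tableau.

Ratio test on column p — row 1: 21/2 = 21/2; row 2: 14/2 = 7. Minimum is 7 at row 2 (u2 leaves); pivot element 2.
Divide row 2 by 2; eliminate column p from the other rows.
In the new row 2, the u2 entry is the old entry divided by the pivot: 1/2 = 1/2.

1/2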